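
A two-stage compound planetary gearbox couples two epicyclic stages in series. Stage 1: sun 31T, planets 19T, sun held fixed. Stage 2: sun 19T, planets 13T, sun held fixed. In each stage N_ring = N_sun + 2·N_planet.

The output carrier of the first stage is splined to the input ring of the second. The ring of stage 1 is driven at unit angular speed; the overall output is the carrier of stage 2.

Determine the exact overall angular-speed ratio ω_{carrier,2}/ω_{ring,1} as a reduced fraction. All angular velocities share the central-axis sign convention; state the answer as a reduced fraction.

621/1280

Stage 1: N_ring = 31 + 2·19 = 69
Stage 1: 31(ω_s−ω_c) = −69(ω_r−ω_c),  ω_s=0, ω_r=1
Stage 1: 31(0−ω_c) = −69(1−ω_c)  ⇒  100ω_c = 69  ⇒  ω_c = 69/100
  ⇒ ω_c¹/ω_r¹ = 69/100
Stage 2: N_ring = 19 + 2·13 = 45
Stage 2: 19(ω_s−ω_c) = −45(ω_r−ω_c),  ω_s=0, ω_r=1
Stage 2: 19(0−ω_c) = −45(1−ω_c)  ⇒  64ω_c = 45  ⇒  ω_c = 45/64
  ⇒ ω_c²/ω_r² = 45/64
Coupling ω_r² = ω_c¹ ⇒ overall = 69/100 × 45/64 = 621/1280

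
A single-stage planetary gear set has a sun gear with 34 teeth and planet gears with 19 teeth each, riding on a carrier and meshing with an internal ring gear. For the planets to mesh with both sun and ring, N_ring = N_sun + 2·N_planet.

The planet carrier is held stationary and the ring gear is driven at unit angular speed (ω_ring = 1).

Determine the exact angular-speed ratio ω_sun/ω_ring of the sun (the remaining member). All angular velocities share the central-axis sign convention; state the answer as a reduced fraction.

N_ring = 34 + 2·19 = 72
34(ω_s−ω_c) = −72(ω_r−ω_c),  ω_c=0, ω_r=1
ω_s = 0 − (72/34)(1−0) = -36/17
ω_s/ω_r = -36/17

-36/17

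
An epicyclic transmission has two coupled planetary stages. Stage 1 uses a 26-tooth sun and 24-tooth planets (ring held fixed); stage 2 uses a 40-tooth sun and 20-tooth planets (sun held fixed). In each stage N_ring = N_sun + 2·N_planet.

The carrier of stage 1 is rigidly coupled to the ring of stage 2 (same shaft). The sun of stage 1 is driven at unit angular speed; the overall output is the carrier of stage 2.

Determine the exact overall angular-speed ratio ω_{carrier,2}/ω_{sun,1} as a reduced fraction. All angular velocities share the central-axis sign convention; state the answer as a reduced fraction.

13/75

Stage 1: N_ring = 26 + 2·24 = 74
Stage 1: 26(ω_s−ω_c) = −74(ω_r−ω_c),  ω_r=0, ω_s=1
Stage 1: 26(1−ω_c) = −74(0−ω_c)  ⇒  100ω_c = 26  ⇒  ω_c = 13/50
  ⇒ ω_c¹/ω_s¹ = 13/50
Stage 2: N_ring = 40 + 2·20 = 80
Stage 2: 40(ω_s−ω_c) = −80(ω_r−ω_c),  ω_s=0, ω_r=1
Stage 2: 40(0−ω_c) = −80(1−ω_c)  ⇒  120ω_c = 80  ⇒  ω_c = 2/3
  ⇒ ω_c²/ω_r² = 2/3
Coupling ω_r² = ω_c¹ ⇒ overall = 13/50 × 2/3 = 13/75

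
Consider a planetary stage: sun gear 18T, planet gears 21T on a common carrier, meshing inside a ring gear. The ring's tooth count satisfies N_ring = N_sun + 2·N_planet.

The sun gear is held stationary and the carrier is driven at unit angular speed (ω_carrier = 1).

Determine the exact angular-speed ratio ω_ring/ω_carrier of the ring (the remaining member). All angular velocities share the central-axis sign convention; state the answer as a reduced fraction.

N_ring = 18 + 2·21 = 60
18(ω_s−ω_c) = −60(ω_r−ω_c),  ω_s=0, ω_c=1
ω_r = 1 − (18/60)(0−1) = 13/10
ω_r/ω_c = 13/10

13/10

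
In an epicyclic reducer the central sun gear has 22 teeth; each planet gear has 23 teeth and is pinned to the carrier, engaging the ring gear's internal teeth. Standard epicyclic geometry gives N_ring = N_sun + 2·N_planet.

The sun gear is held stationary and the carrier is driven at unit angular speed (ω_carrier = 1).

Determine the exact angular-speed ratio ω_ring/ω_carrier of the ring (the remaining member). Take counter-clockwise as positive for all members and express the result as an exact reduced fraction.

N_ring = 22 + 2·23 = 68
22(ω_s−ω_c) = −68(ω_r−ω_c),  ω_s=0, ω_c=1
ω_r = 1 − (22/68)(0−1) = 45/34
ω_r/ω_c = 45/34

45/34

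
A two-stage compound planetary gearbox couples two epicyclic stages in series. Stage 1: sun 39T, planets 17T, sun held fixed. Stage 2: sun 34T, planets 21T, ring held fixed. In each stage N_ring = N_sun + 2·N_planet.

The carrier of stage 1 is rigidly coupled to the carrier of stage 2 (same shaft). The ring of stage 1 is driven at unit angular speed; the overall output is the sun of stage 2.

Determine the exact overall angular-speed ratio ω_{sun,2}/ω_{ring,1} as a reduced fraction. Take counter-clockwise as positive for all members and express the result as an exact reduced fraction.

4015/1904

Stage 1: N_ring = 39 + 2·17 = 73
Stage 1: 39(ω_s−ω_c) = −73(ω_r−ω_c),  ω_s=0, ω_r=1
Stage 1: 39(0−ω_c) = −73(1−ω_c)  ⇒  112ω_c = 73  ⇒  ω_c = 73/112
  ⇒ ω_c¹/ω_r¹ = 73/112
Stage 2: N_ring = 34 + 2·21 = 76
Stage 2: 34(ω_s−ω_c) = −76(ω_r−ω_c),  ω_r=0, ω_c=1
Stage 2: ω_s = 1 − (76/34)(0−1) = 55/17
  ⇒ ω_s²/ω_c² = 55/17
Coupling ω_c² = ω_c¹ ⇒ overall = 73/112 × 55/17 = 4015/1904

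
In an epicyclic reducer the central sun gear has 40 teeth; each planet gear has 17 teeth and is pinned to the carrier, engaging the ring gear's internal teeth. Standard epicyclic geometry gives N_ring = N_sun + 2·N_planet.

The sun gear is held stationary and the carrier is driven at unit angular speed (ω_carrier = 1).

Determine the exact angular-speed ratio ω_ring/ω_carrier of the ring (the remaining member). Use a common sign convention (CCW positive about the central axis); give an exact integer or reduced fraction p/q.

N_ring = 40 + 2·17 = 74
40(ω_s−ω_c) = −74(ω_r−ω_c),  ω_s=0, ω_c=1
ω_r = 1 − (40/74)(0−1) = 57/37
ω_r/ω_c = 57/37

57/37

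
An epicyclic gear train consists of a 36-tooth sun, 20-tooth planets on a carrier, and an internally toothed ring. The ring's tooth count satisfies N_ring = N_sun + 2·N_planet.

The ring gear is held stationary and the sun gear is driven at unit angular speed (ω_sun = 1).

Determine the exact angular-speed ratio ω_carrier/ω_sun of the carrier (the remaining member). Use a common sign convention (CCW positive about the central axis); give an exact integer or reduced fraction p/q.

9/28

N_ring = 36 + 2·20 = 76
36(ω_s−ω_c) = −76(ω_r−ω_c),  ω_r=0, ω_s=1
36(1−ω_c) = −76(0−ω_c)  ⇒  112ω_c = 36  ⇒  ω_c = 9/28
ω_c/ω_s = 9/28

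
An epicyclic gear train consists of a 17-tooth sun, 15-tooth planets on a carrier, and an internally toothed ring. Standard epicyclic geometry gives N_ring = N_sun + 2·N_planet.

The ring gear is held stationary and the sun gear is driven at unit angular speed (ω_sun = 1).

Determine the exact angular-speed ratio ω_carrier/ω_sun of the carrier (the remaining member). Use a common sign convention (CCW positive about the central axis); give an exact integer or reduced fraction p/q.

N_ring = 17 + 2·15 = 47
17(ω_s−ω_c) = −47(ω_r−ω_c),  ω_r=0, ω_s=1
17(1−ω_c) = −47(0−ω_c)  ⇒  64ω_c = 17  ⇒  ω_c = 17/64
ω_c/ω_s = 17/64

17/64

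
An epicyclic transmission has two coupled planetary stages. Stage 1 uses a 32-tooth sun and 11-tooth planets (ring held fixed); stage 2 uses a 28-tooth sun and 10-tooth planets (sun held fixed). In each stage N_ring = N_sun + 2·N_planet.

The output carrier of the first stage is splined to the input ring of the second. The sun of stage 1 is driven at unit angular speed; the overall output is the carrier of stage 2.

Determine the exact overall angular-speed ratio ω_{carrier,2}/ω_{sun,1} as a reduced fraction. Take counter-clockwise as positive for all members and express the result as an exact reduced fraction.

192/817

Stage 1: N_ring = 32 + 2·11 = 54
Stage 1: 32(ω_s−ω_c) = −54(ω_r−ω_c),  ω_r=0, ω_s=1
Stage 1: 32(1−ω_c) = −54(0−ω_c)  ⇒  86ω_c = 32  ⇒  ω_c = 16/43
  ⇒ ω_c¹/ω_s¹ = 16/43
Stage 2: N_ring = 28 + 2·10 = 48
Stage 2: 28(ω_s−ω_c) = −48(ω_r−ω_c),  ω_s=0, ω_r=1
Stage 2: 28(0−ω_c) = −48(1−ω_c)  ⇒  76ω_c = 48  ⇒  ω_c = 12/19
  ⇒ ω_c²/ω_r² = 12/19
Coupling ω_r² = ω_c¹ ⇒ overall = 16/43 × 12/19 = 192/817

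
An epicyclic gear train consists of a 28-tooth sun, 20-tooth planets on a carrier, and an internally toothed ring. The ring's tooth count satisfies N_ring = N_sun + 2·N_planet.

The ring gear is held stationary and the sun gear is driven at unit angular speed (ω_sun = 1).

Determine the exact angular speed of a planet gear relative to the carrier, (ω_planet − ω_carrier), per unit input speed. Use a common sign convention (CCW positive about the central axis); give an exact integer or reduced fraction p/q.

N_ring = 28 + 2·20 = 68
28(ω_s−ω_c) = −68(ω_r−ω_c),  ω_r=0, ω_s=1
28(1−ω_c) = −68(0−ω_c)  ⇒  96ω_c = 28  ⇒  ω_c = 7/24
sun–planet: 28·(1−7/24) = −20·(ω_p−ω_c)  ⇒  ω_p−ω_c = −(28/20)·(17/24) = -119/120

-119/120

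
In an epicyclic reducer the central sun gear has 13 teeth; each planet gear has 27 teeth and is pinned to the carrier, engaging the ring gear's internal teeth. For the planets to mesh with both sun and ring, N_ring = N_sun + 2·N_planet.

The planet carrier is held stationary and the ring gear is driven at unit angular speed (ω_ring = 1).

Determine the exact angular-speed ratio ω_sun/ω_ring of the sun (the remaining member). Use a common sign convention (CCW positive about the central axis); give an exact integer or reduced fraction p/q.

-67/13

N_ring = 13 + 2·27 = 67
13(ω_s−ω_c) = −67(ω_r−ω_c),  ω_c=0, ω_r=1
ω_s = 0 − (67/13)(1−0) = -67/13
ω_s/ω_r = -67/13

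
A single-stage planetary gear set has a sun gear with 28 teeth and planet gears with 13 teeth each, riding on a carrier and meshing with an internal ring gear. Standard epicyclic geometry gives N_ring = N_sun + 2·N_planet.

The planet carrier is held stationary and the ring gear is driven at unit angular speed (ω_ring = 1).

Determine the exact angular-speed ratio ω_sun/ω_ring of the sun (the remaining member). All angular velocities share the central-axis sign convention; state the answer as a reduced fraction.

N_ring = 28 + 2·13 = 54
28(ω_s−ω_c) = −54(ω_r−ω_c),  ω_c=0, ω_r=1
ω_s = 0 − (54/28)(1−0) = -27/14
ω_s/ω_r = -27/14

-27/14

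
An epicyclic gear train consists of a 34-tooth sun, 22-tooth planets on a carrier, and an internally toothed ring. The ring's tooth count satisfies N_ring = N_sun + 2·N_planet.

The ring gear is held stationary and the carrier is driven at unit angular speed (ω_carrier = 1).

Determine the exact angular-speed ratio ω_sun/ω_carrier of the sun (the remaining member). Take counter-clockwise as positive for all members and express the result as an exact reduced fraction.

N_ring = 34 + 2·22 = 78
34(ω_s−ω_c) = −78(ω_r−ω_c),  ω_r=0, ω_c=1
ω_s = 1 − (78/34)(0−1) = 56/17
ω_s/ω_c = 56/17

56/17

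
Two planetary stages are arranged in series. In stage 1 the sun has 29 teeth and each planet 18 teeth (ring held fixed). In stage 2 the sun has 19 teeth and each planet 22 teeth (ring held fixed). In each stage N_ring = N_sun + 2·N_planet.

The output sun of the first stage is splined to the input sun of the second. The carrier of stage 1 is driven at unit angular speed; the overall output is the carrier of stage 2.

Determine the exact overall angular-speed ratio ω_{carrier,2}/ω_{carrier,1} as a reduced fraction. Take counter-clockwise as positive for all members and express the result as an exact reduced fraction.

893/1189

Stage 1: N_ring = 29 + 2·18 = 65
Stage 1: 29(ω_s−ω_c) = −65(ω_r−ω_c),  ω_r=0, ω_c=1
Stage 1: ω_s = 1 − (65/29)(0−1) = 94/29
  ⇒ ω_s¹/ω_c¹ = 94/29
Stage 2: N_ring = 19 + 2·22 = 63
Stage 2: 19(ω_s−ω_c) = −63(ω_r−ω_c),  ω_r=0, ω_s=1
Stage 2: 19(1−ω_c) = −63(0−ω_c)  ⇒  82ω_c = 19  ⇒  ω_c = 19/82
  ⇒ ω_c²/ω_s² = 19/82
Coupling ω_s² = ω_s¹ ⇒ overall = 94/29 × 19/82 = 893/1189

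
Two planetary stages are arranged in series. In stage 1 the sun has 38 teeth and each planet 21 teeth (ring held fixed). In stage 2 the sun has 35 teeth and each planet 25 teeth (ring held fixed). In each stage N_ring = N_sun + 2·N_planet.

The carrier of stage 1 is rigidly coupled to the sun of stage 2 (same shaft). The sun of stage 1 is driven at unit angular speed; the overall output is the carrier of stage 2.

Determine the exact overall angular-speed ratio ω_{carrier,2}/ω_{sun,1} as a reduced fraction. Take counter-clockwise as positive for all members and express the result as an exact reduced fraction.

Stage 1: N_ring = 38 + 2·21 = 80
Stage 1: 38(ω_s−ω_c) = −80(ω_r−ω_c),  ω_r=0, ω_s=1
Stage 1: 38(1−ω_c) = −80(0−ω_c)  ⇒  118ω_c = 38  ⇒  ω_c = 19/59
  ⇒ ω_c¹/ω_s¹ = 19/59
Stage 2: N_ring = 35 + 2·25 = 85
Stage 2: 35(ω_s−ω_c) = −85(ω_r−ω_c),  ω_r=0, ω_s=1
Stage 2: 35(1−ω_c) = −85(0−ω_c)  ⇒  120ω_c = 35  ⇒  ω_c = 7/24
  ⇒ ω_c²/ω_s² = 7/24
Coupling ω_s² = ω_c¹ ⇒ overall = 19/59 × 7/24 = 133/1416

133/1416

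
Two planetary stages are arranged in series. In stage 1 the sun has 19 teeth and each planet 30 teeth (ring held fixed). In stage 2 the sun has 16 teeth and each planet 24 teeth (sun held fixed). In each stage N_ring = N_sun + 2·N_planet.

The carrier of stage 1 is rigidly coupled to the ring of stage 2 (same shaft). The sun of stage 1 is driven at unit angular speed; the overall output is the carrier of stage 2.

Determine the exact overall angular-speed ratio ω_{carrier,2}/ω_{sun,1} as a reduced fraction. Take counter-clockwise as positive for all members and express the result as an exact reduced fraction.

38/245

Stage 1: N_ring = 19 + 2·30 = 79
Stage 1: 19(ω_s−ω_c) = −79(ω_r−ω_c),  ω_r=0, ω_s=1
Stage 1: 19(1−ω_c) = −79(0−ω_c)  ⇒  98ω_c = 19  ⇒  ω_c = 19/98
  ⇒ ω_c¹/ω_s¹ = 19/98
Stage 2: N_ring = 16 + 2·24 = 64
Stage 2: 16(ω_s−ω_c) = −64(ω_r−ω_c),  ω_s=0, ω_r=1
Stage 2: 16(0−ω_c) = −64(1−ω_c)  ⇒  80ω_c = 64  ⇒  ω_c = 4/5
  ⇒ ω_c²/ω_r² = 4/5
Coupling ω_r² = ω_c¹ ⇒ overall = 19/98 × 4/5 = 38/245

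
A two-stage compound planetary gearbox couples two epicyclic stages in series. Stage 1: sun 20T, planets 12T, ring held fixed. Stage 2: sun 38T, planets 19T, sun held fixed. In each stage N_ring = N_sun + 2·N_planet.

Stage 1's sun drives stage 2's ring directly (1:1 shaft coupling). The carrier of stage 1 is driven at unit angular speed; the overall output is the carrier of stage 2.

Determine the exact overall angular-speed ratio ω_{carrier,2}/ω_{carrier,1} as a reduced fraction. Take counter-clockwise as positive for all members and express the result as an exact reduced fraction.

Stage 1: N_ring = 20 + 2·12 = 44
Stage 1: 20(ω_s−ω_c) = −44(ω_r−ω_c),  ω_r=0, ω_c=1
Stage 1: ω_s = 1 − (44/20)(0−1) = 16/5
  ⇒ ω_s¹/ω_c¹ = 16/5
Stage 2: N_ring = 38 + 2·19 = 76
Stage 2: 38(ω_s−ω_c) = −76(ω_r−ω_c),  ω_s=0, ω_r=1
Stage 2: 38(0−ω_c) = −76(1−ω_c)  ⇒  114ω_c = 76  ⇒  ω_c = 2/3
  ⇒ ω_c²/ω_r² = 2/3
Coupling ω_r² = ω_s¹ ⇒ overall = 16/5 × 2/3 = 32/15

32/15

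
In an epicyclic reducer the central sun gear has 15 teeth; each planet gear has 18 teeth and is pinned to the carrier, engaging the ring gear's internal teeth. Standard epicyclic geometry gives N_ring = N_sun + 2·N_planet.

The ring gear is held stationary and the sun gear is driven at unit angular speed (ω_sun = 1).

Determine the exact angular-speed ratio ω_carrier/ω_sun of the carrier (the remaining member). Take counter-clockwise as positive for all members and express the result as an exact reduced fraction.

N_ring = 15 + 2·18 = 51
15(ω_s−ω_c) = −51(ω_r−ω_c),  ω_r=0, ω_s=1
15(1−ω_c) = −51(0−ω_c)  ⇒  66ω_c = 15  ⇒  ω_c = 5/22
ω_c/ω_s = 5/22

5/22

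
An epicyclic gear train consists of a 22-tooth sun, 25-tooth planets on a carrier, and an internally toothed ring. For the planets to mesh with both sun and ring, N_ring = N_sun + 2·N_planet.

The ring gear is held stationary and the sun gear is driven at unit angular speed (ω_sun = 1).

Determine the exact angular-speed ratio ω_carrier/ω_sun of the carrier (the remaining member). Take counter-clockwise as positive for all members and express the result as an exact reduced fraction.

N_ring = 22 + 2·25 = 72
22(ω_s−ω_c) = −72(ω_r−ω_c),  ω_r=0, ω_s=1
22(1−ω_c) = −72(0−ω_c)  ⇒  94ω_c = 22  ⇒  ω_c = 11/47
ω_c/ω_s = 11/47

11/47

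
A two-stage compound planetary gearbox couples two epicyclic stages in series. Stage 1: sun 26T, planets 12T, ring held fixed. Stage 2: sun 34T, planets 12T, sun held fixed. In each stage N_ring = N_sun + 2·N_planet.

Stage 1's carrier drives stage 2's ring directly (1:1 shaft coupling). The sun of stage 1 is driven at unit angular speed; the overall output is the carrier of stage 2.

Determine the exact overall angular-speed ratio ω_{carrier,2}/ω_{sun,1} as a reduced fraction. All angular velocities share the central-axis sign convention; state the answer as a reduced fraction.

Stage 1: N_ring = 26 + 2·12 = 50
Stage 1: 26(ω_s−ω_c) = −50(ω_r−ω_c),  ω_r=0, ω_s=1
Stage 1: 26(1−ω_c) = −50(0−ω_c)  ⇒  76ω_c = 26  ⇒  ω_c = 13/38
  ⇒ ω_c¹/ω_s¹ = 13/38
Stage 2: N_ring = 34 + 2·12 = 58
Stage 2: 34(ω_s−ω_c) = −58(ω_r−ω_c),  ω_s=0, ω_r=1
Stage 2: 34(0−ω_c) = −58(1−ω_c)  ⇒  92ω_c = 58  ⇒  ω_c = 29/46
  ⇒ ω_c²/ω_r² = 29/46
Coupling ω_r² = ω_c¹ ⇒ overall = 13/38 × 29/46 = 377/1748

377/1748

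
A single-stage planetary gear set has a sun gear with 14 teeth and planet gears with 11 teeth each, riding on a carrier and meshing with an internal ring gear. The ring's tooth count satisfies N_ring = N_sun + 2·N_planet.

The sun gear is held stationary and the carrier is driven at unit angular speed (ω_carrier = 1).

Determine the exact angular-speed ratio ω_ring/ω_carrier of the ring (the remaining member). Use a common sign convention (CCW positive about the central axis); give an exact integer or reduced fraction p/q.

N_ring = 14 + 2·11 = 36
14(ω_s−ω_c) = −36(ω_r−ω_c),  ω_s=0, ω_c=1
ω_r = 1 − (14/36)(0−1) = 25/18
ω_r/ω_c = 25/18

25/18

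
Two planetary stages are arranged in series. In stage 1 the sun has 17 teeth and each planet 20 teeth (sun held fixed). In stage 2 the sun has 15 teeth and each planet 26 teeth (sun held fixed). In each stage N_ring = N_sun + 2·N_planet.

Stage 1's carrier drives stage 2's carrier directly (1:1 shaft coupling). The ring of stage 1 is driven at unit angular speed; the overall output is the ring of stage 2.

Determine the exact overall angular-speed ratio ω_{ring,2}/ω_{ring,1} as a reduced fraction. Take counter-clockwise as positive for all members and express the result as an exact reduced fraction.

2337/2479

Stage 1: N_ring = 17 + 2·20 = 57
Stage 1: 17(ω_s−ω_c) = −57(ω_r−ω_c),  ω_s=0, ω_r=1
Stage 1: 17(0−ω_c) = −57(1−ω_c)  ⇒  74ω_c = 57  ⇒  ω_c = 57/74
  ⇒ ω_c¹/ω_r¹ = 57/74
Stage 2: N_ring = 15 + 2·26 = 67
Stage 2: 15(ω_s−ω_c) = −67(ω_r−ω_c),  ω_s=0, ω_c=1
Stage 2: ω_r = 1 − (15/67)(0−1) = 82/67
  ⇒ ω_r²/ω_c² = 82/67
Coupling ω_c² = ω_c¹ ⇒ overall = 57/74 × 82/67 = 2337/2479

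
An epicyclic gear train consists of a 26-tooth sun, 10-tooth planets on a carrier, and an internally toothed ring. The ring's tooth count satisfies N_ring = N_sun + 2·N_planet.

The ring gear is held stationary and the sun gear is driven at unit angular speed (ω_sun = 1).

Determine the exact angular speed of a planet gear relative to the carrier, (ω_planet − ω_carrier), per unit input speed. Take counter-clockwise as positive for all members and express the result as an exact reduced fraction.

N_ring = 26 + 2·10 = 46
26(ω_s−ω_c) = −46(ω_r−ω_c),  ω_r=0, ω_s=1
26(1−ω_c) = −46(0−ω_c)  ⇒  72ω_c = 26  ⇒  ω_c = 13/36
sun–planet: 26·(1−13/36) = −10·(ω_p−ω_c)  ⇒  ω_p−ω_c = −(26/10)·(23/36) = -299/180

-299/180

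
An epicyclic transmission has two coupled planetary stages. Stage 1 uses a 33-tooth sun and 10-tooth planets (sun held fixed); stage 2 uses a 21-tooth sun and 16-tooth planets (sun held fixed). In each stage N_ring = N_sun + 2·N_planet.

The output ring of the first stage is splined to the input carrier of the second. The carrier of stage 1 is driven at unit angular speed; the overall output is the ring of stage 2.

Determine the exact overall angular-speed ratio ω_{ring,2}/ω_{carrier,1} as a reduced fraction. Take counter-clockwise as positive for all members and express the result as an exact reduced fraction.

Stage 1: N_ring = 33 + 2·10 = 53
Stage 1: 33(ω_s−ω_c) = −53(ω_r−ω_c),  ω_s=0, ω_c=1
Stage 1: ω_r = 1 − (33/53)(0−1) = 86/53
  ⇒ ω_r¹/ω_c¹ = 86/53
Stage 2: N_ring = 21 + 2·16 = 53
Stage 2: 21(ω_s−ω_c) = −53(ω_r−ω_c),  ω_s=0, ω_c=1
Stage 2: ω_r = 1 − (21/53)(0−1) = 74/53
  ⇒ ω_r²/ω_c² = 74/53
Coupling ω_c² = ω_r¹ ⇒ overall = 86/53 × 74/53 = 6364/2809

6364/2809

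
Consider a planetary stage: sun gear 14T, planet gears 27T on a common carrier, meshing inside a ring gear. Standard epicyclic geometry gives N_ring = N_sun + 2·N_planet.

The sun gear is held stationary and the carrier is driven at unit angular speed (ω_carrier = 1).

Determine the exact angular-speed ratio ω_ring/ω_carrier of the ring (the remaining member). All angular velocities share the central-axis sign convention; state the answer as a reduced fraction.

41/34

N_ring = 14 + 2·27 = 68
14(ω_s−ω_c) = −68(ω_r−ω_c),  ω_s=0, ω_c=1
ω_r = 1 − (14/68)(0−1) = 41/34
ω_r/ω_c = 41/34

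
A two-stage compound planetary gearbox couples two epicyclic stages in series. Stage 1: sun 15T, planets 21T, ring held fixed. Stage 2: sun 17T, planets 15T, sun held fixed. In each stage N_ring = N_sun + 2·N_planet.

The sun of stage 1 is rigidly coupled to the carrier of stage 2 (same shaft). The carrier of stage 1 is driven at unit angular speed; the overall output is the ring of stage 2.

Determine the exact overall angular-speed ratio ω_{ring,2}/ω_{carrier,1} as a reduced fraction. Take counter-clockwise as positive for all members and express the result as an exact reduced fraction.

1536/235

Stage 1: N_ring = 15 + 2·21 = 57
Stage 1: 15(ω_s−ω_c) = −57(ω_r−ω_c),  ω_r=0, ω_c=1
Stage 1: ω_s = 1 − (57/15)(0−1) = 24/5
  ⇒ ω_s¹/ω_c¹ = 24/5
Stage 2: N_ring = 17 + 2·15 = 47
Stage 2: 17(ω_s−ω_c) = −47(ω_r−ω_c),  ω_s=0, ω_c=1
Stage 2: ω_r = 1 − (17/47)(0−1) = 64/47
  ⇒ ω_r²/ω_c² = 64/47
Coupling ω_c² = ω_s¹ ⇒ overall = 24/5 × 64/47 = 1536/235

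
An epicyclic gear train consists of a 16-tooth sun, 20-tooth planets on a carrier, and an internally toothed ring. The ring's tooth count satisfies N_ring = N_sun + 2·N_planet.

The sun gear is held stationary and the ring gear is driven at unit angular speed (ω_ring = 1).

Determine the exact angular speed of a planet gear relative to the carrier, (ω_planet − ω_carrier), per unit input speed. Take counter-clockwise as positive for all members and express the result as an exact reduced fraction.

N_ring = 16 + 2·20 = 56
16(ω_s−ω_c) = −56(ω_r−ω_c),  ω_s=0, ω_r=1
16(0−ω_c) = −56(1−ω_c)  ⇒  72ω_c = 56  ⇒  ω_c = 7/9
sun–planet: 16·(0−7/9) = −20·(ω_p−ω_c)  ⇒  ω_p−ω_c = −(16/20)·(-7/9) = 28/45

28/45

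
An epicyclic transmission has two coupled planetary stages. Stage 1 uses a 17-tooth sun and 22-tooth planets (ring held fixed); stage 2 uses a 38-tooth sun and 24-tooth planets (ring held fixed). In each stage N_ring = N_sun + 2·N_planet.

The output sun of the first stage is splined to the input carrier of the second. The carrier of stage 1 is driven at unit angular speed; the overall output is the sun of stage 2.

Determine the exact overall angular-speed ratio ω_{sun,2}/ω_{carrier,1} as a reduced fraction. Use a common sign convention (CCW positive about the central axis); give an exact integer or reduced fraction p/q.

Stage 1: N_ring = 17 + 2·22 = 61
Stage 1: 17(ω_s−ω_c) = −61(ω_r−ω_c),  ω_r=0, ω_c=1
Stage 1: ω_s = 1 − (61/17)(0−1) = 78/17
  ⇒ ω_s¹/ω_c¹ = 78/17
Stage 2: N_ring = 38 + 2·24 = 86
Stage 2: 38(ω_s−ω_c) = −86(ω_r−ω_c),  ω_r=0, ω_c=1
Stage 2: ω_s = 1 − (86/38)(0−1) = 62/19
  ⇒ ω_s²/ω_c² = 62/19
Coupling ω_c² = ω_s¹ ⇒ overall = 78/17 × 62/19 = 4836/323

4836/323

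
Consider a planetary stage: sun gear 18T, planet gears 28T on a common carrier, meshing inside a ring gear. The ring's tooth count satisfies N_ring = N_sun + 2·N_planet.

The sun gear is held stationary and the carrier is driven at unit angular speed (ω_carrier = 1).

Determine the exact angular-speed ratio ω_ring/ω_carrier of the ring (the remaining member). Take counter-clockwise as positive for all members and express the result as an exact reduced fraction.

N_ring = 18 + 2·28 = 74
18(ω_s−ω_c) = −74(ω_r−ω_c),  ω_s=0, ω_c=1
ω_r = 1 − (18/74)(0−1) = 46/37
ω_r/ω_c = 46/37

46/37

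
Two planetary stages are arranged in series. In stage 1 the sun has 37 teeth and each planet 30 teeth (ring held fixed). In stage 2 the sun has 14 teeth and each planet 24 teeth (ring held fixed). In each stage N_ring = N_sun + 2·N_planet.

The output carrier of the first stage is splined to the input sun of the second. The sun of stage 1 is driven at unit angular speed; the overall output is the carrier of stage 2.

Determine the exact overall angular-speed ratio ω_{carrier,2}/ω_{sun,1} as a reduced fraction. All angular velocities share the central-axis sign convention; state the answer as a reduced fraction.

259/5092

Stage 1: N_ring = 37 + 2·30 = 97
Stage 1: 37(ω_s−ω_c) = −97(ω_r−ω_c),  ω_r=0, ω_s=1
Stage 1: 37(1−ω_c) = −97(0−ω_c)  ⇒  134ω_c = 37  ⇒  ω_c = 37/134
  ⇒ ω_c¹/ω_s¹ = 37/134
Stage 2: N_ring = 14 + 2·24 = 62
Stage 2: 14(ω_s−ω_c) = −62(ω_r−ω_c),  ω_r=0, ω_s=1
Stage 2: 14(1−ω_c) = −62(0−ω_c)  ⇒  76ω_c = 14  ⇒  ω_c = 7/38
  ⇒ ω_c²/ω_s² = 7/38
Coupling ω_s² = ω_c¹ ⇒ overall = 37/134 × 7/38 = 259/5092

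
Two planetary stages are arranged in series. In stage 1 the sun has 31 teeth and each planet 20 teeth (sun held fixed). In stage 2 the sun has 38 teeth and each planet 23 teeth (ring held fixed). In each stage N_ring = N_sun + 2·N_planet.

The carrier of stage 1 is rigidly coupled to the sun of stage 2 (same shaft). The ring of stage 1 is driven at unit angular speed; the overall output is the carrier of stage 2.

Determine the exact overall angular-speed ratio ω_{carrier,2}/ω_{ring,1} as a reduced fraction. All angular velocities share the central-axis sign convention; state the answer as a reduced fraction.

1349/6222

Stage 1: N_ring = 31 + 2·20 = 71
Stage 1: 31(ω_s−ω_c) = −71(ω_r−ω_c),  ω_s=0, ω_r=1
Stage 1: 31(0−ω_c) = −71(1−ω_c)  ⇒  102ω_c = 71  ⇒  ω_c = 71/102
  ⇒ ω_c¹/ω_r¹ = 71/102
Stage 2: N_ring = 38 + 2·23 = 84
Stage 2: 38(ω_s−ω_c) = −84(ω_r−ω_c),  ω_r=0, ω_s=1
Stage 2: 38(1−ω_c) = −84(0−ω_c)  ⇒  122ω_c = 38  ⇒  ω_c = 19/61
  ⇒ ω_c²/ω_s² = 19/61
Coupling ω_s² = ω_c¹ ⇒ overall = 71/102 × 19/61 = 1349/6222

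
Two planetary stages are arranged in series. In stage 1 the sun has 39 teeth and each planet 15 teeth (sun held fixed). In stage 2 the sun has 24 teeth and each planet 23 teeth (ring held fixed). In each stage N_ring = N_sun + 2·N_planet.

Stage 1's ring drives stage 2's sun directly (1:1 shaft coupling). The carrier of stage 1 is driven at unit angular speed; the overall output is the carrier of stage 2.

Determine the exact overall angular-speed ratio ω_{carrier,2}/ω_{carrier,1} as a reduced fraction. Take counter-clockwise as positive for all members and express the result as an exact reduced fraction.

432/1081

Stage 1: N_ring = 39 + 2·15 = 69
Stage 1: 39(ω_s−ω_c) = −69(ω_r−ω_c),  ω_s=0, ω_c=1
Stage 1: ω_r = 1 − (39/69)(0−1) = 36/23
  ⇒ ω_r¹/ω_c¹ = 36/23
Stage 2: N_ring = 24 + 2·23 = 70
Stage 2: 24(ω_s−ω_c) = −70(ω_r−ω_c),  ω_r=0, ω_s=1
Stage 2: 24(1−ω_c) = −70(0−ω_c)  ⇒  94ω_c = 24  ⇒  ω_c = 12/47
  ⇒ ω_c²/ω_s² = 12/47
Coupling ω_s² = ω_r¹ ⇒ overall = 36/23 × 12/47 = 432/1081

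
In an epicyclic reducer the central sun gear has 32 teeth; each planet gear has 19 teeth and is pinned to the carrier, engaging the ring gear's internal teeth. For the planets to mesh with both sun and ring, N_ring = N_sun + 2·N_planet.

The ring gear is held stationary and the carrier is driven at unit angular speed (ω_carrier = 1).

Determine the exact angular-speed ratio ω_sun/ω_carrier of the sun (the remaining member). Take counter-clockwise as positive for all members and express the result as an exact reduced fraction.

N_ring = 32 + 2·19 = 70
32(ω_s−ω_c) = −70(ω_r−ω_c),  ω_r=0, ω_c=1
ω_s = 1 − (70/32)(0−1) = 51/16
ω_s/ω_c = 51/16

51/16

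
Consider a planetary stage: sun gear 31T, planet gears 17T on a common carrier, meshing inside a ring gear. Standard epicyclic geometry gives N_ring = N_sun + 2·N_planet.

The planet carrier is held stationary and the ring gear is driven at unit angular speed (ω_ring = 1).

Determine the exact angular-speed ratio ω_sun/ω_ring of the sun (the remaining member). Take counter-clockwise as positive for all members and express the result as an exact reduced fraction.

-65/31

N_ring = 31 + 2·17 = 65
31(ω_s−ω_c) = −65(ω_r−ω_c),  ω_c=0, ω_r=1
ω_s = 0 − (65/31)(1−0) = -65/31
ω_s/ω_r = -65/31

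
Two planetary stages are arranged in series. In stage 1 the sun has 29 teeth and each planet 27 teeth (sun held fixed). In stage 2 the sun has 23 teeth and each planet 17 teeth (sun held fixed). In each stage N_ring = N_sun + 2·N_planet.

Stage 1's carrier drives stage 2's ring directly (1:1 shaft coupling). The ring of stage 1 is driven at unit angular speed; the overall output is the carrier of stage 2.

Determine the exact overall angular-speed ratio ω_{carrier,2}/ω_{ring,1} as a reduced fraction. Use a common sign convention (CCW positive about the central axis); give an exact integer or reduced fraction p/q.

Stage 1: N_ring = 29 + 2·27 = 83
Stage 1: 29(ω_s−ω_c) = −83(ω_r−ω_c),  ω_s=0, ω_r=1
Stage 1: 29(0−ω_c) = −83(1−ω_c)  ⇒  112ω_c = 83  ⇒  ω_c = 83/112
  ⇒ ω_c¹/ω_r¹ = 83/112
Stage 2: N_ring = 23 + 2·17 = 57
Stage 2: 23(ω_s−ω_c) = −57(ω_r−ω_c),  ω_s=0, ω_r=1
Stage 2: 23(0−ω_c) = −57(1−ω_c)  ⇒  80ω_c = 57  ⇒  ω_c = 57/80
  ⇒ ω_c²/ω_r² = 57/80
Coupling ω_r² = ω_c¹ ⇒ overall = 83/112 × 57/80 = 4731/8960

4731/8960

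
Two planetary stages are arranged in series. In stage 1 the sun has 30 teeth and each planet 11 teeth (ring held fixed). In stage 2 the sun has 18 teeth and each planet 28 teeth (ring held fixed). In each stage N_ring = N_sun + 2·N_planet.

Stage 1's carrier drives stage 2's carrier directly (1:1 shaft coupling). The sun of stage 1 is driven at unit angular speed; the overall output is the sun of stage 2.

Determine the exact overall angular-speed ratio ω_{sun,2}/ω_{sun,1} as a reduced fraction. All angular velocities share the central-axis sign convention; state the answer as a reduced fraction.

230/123

Stage 1: N_ring = 30 + 2·11 = 52
Stage 1: 30(ω_s−ω_c) = −52(ω_r−ω_c),  ω_r=0, ω_s=1
Stage 1: 30(1−ω_c) = −52(0−ω_c)  ⇒  82ω_c = 30  ⇒  ω_c = 15/41
  ⇒ ω_c¹/ω_s¹ = 15/41
Stage 2: N_ring = 18 + 2·28 = 74
Stage 2: 18(ω_s−ω_c) = −74(ω_r−ω_c),  ω_r=0, ω_c=1
Stage 2: ω_s = 1 − (74/18)(0−1) = 46/9
  ⇒ ω_s²/ω_c² = 46/9
Coupling ω_c² = ω_c¹ ⇒ overall = 15/41 × 46/9 = 230/123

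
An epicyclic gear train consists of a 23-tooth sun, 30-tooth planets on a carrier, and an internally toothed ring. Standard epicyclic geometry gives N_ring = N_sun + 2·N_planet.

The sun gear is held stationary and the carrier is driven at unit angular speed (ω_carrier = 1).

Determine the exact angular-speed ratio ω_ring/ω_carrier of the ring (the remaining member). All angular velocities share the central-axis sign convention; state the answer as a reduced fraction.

N_ring = 23 + 2·30 = 83
23(ω_s−ω_c) = −83(ω_r−ω_c),  ω_s=0, ω_c=1
ω_r = 1 − (23/83)(0−1) = 106/83
ω_r/ω_c = 106/83

106/83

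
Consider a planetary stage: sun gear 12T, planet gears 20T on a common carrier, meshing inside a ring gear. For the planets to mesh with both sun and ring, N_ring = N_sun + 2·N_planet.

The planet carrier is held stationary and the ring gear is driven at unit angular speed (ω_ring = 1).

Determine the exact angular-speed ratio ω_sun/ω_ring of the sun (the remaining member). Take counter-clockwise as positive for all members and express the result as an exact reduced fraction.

-13/3

N_ring = 12 + 2·20 = 52
12(ω_s−ω_c) = −52(ω_r−ω_c),  ω_c=0, ω_r=1
ω_s = 0 − (52/12)(1−0) = -13/3
ω_s/ω_r = -13/3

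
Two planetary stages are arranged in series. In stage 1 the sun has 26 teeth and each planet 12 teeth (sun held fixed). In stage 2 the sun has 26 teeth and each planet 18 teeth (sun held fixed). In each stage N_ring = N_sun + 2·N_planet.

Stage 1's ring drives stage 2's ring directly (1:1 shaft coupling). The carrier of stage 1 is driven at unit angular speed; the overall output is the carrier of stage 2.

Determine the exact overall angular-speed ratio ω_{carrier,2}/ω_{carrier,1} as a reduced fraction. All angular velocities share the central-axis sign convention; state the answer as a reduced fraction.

Stage 1: N_ring = 26 + 2·12 = 50
Stage 1: 26(ω_s−ω_c) = −50(ω_r−ω_c),  ω_s=0, ω_c=1
Stage 1: ω_r = 1 − (26/50)(0−1) = 38/25
  ⇒ ω_r¹/ω_c¹ = 38/25
Stage 2: N_ring = 26 + 2·18 = 62
Stage 2: 26(ω_s−ω_c) = −62(ω_r−ω_c),  ω_s=0, ω_r=1
Stage 2: 26(0−ω_c) = −62(1−ω_c)  ⇒  88ω_c = 62  ⇒  ω_c = 31/44
  ⇒ ω_c²/ω_r² = 31/44
Coupling ω_r² = ω_r¹ ⇒ overall = 38/25 × 31/44 = 589/550

589/550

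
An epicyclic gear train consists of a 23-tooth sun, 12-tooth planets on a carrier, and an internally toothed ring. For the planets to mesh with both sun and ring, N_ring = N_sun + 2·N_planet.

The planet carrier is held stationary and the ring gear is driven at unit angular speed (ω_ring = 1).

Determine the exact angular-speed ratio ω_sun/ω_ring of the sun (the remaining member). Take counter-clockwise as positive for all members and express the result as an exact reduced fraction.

N_ring = 23 + 2·12 = 47
23(ω_s−ω_c) = −47(ω_r−ω_c),  ω_c=0, ω_r=1
ω_s = 0 − (47/23)(1−0) = -47/23
ω_s/ω_r = -47/23

-47/23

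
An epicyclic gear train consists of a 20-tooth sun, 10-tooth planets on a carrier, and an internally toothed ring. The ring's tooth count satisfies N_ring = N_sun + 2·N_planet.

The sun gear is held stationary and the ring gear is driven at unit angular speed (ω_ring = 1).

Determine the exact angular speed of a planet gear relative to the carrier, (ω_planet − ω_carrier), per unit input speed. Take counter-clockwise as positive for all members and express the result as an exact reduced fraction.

4/3

N_ring = 20 + 2·10 = 40
20(ω_s−ω_c) = −40(ω_r−ω_c),  ω_s=0, ω_r=1
20(0−ω_c) = −40(1−ω_c)  ⇒  60ω_c = 40  ⇒  ω_c = 2/3
sun–planet: 20·(0−2/3) = −10·(ω_p−ω_c)  ⇒  ω_p−ω_c = −(20/10)·(-2/3) = 4/3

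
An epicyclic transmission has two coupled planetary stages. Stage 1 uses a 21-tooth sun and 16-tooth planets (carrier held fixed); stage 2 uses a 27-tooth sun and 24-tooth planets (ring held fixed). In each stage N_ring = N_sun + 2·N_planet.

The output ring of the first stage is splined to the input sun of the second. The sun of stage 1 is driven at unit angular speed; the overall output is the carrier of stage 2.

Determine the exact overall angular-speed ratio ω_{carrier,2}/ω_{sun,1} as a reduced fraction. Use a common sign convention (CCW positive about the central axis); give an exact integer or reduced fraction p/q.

-189/1802

Stage 1: N_ring = 21 + 2·16 = 53
Stage 1: 21(ω_s−ω_c) = −53(ω_r−ω_c),  ω_c=0, ω_s=1
Stage 1: ω_r = 0 − (21/53)(1−0) = -21/53
  ⇒ ω_r¹/ω_s¹ = -21/53
Stage 2: N_ring = 27 + 2·24 = 75
Stage 2: 27(ω_s−ω_c) = −75(ω_r−ω_c),  ω_r=0, ω_s=1
Stage 2: 27(1−ω_c) = −75(0−ω_c)  ⇒  102ω_c = 27  ⇒  ω_c = 9/34
  ⇒ ω_c²/ω_s² = 9/34
Coupling ω_s² = ω_r¹ ⇒ overall = -21/53 × 9/34 = -189/1802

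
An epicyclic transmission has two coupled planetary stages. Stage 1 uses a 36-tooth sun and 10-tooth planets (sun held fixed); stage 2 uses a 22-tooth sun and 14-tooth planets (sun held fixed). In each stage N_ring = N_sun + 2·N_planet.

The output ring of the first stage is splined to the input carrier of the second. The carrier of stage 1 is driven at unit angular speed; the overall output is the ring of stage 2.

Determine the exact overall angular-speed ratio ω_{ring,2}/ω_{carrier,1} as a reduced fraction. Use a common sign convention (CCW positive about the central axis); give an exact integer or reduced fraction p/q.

Stage 1: N_ring = 36 + 2·10 = 56
Stage 1: 36(ω_s−ω_c) = −56(ω_r−ω_c),  ω_s=0, ω_c=1
Stage 1: ω_r = 1 − (36/56)(0−1) = 23/14
  ⇒ ω_r¹/ω_c¹ = 23/14
Stage 2: N_ring = 22 + 2·14 = 50
Stage 2: 22(ω_s−ω_c) = −50(ω_r−ω_c),  ω_s=0, ω_c=1
Stage 2: ω_r = 1 − (22/50)(0−1) = 36/25
  ⇒ ω_r²/ω_c² = 36/25
Coupling ω_c² = ω_r¹ ⇒ overall = 23/14 × 36/25 = 414/175

414/175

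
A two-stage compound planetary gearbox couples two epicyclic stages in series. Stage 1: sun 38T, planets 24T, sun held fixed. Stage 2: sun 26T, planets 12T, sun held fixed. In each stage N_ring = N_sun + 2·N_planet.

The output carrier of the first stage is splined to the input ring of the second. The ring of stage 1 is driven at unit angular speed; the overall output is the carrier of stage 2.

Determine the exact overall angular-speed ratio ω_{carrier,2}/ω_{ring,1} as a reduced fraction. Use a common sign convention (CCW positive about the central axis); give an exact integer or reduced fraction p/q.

Stage 1: N_ring = 38 + 2·24 = 86
Stage 1: 38(ω_s−ω_c) = −86(ω_r−ω_c),  ω_s=0, ω_r=1
Stage 1: 38(0−ω_c) = −86(1−ω_c)  ⇒  124ω_c = 86  ⇒  ω_c = 43/62
  ⇒ ω_c¹/ω_r¹ = 43/62
Stage 2: N_ring = 26 + 2·12 = 50
Stage 2: 26(ω_s−ω_c) = −50(ω_r−ω_c),  ω_s=0, ω_r=1
Stage 2: 26(0−ω_c) = −50(1−ω_c)  ⇒  76ω_c = 50  ⇒  ω_c = 25/38
  ⇒ ω_c²/ω_r² = 25/38
Coupling ω_r² = ω_c¹ ⇒ overall = 43/62 × 25/38 = 1075/2356

1075/2356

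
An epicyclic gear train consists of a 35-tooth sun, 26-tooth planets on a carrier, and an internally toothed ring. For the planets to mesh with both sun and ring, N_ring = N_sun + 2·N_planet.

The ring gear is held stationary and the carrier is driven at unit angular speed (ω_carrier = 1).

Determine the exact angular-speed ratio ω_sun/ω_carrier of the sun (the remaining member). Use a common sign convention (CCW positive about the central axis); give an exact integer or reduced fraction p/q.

N_ring = 35 + 2·26 = 87
35(ω_s−ω_c) = −87(ω_r−ω_c),  ω_r=0, ω_c=1
ω_s = 1 − (87/35)(0−1) = 122/35
ω_s/ω_c = 122/35

122/35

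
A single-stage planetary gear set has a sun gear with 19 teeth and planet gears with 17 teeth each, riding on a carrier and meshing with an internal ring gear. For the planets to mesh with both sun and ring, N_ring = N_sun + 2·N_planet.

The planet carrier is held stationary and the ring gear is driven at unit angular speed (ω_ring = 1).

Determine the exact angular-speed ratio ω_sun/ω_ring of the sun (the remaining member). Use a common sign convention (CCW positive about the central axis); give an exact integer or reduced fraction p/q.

-53/19

N_ring = 19 + 2·17 = 53
19(ω_s−ω_c) = −53(ω_r−ω_c),  ω_c=0, ω_r=1
ω_s = 0 − (53/19)(1−0) = -53/19
ω_s/ω_r = -53/19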